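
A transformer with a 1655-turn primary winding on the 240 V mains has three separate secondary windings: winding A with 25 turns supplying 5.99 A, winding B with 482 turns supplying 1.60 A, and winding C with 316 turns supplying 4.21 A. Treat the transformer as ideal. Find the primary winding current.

I_p ≈ 1.36 A

V_A = 240 × 25/1655 = 3.6254 V; V_B = 240 × 482/1655 = 69.897 V; V_C = 240 × 316/1655 = 45.825 V.
P_out = V_A I_A + V_B I_B + V_C I_C = 3.6254×5.99 + 69.897×1.60 + 45.825×4.21 = 21.716 + 111.84 + 192.92 = 326.47 W.
Ideal ⇒ P_in = P_out, so I_p = P_out/V_p = 326.47/240 = 1.36 A.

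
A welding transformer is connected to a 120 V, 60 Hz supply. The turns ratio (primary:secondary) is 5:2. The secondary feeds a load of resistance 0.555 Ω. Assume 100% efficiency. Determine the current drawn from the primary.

V_s = V_p × N_s/N_p = 120 × 2/5 = 48.000 V.
I_s = V_s/R = 48.000/0.555 = 86.486 A.
For an ideal transformer I_p N_p = I_s N_s, so I_p = 86.486 × 2/5 = 34.6 A.

I_p ≈ 34.6 A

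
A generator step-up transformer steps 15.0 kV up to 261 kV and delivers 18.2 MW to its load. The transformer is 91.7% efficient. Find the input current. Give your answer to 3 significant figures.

P_in = P_out/η = 1.82×10^7/0.917 = 1.9847×10^7 W.
I_in = P_in/V_in = 1.9847×10^7/15000 = 1320 A.

I_in ≈ 1320 A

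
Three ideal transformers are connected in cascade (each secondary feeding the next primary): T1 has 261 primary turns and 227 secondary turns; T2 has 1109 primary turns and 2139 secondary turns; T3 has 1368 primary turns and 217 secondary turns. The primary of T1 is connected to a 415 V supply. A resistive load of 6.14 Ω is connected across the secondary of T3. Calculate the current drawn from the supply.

After T1: V = 415.00 × 227/261 = 360.94 V.
After T2: V = 360.94 × 2139/1109 = 696.17 V.
After T3: V = 696.17 × 217/1368 = 110.43 V.
I_load = 110.43/6.14 = 17.985 A, so P_out = 110.43 × 17.985 = 1986.1 W.
All ideal ⇒ P_in = P_out, so I_supply = 1986.1/415 = 4.79 A.

I_supply ≈ 4.79 A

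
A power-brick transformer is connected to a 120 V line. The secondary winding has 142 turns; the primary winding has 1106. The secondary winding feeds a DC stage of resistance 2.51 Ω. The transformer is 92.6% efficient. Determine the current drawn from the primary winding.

I_p ≈ 0.851 A

V_s = 120 × 142/1106 = 15.407 V.
I_s = V_s/R = 15.407/2.51 = 6.1382 A.
P_out = V_s I_s = 15.407 × 6.1382 = 94.570 W.
P_in = P_out/η = 94.570/0.926 = 102.13 W.
I_p = P_in/V_p = 102.13/120 = 0.851 A.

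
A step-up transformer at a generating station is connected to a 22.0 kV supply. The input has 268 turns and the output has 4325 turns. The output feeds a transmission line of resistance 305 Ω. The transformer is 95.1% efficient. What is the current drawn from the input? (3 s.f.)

I_in ≈ 19800 A

V_out = 22000 × 4325/268 = 355040 V.
I_out = V_out/R = 355040/305 = 1164.1 A.
P_out = V_out I_out = 355040 × 1164.1 = 4.1328×10^8 W.
P_in = P_out/η = 4.1328×10^8/0.951 = 4.3458×10^8 W.
I_in = P_in/V_in = 4.3458×10^8/22000 = 19800 A.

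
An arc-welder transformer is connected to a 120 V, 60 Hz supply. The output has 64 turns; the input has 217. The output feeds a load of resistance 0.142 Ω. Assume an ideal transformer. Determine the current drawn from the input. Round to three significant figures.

V_out = V_in × N_out/N_in = 120 × 64/217 = 35.392 V.
I_out = V_out/R = 35.392/0.142 = 249.24 A.
For an ideal transformer I_in N_in = I_out N_out, so I_in = 249.24 × 64/217 = 73.5 A.

I_in ≈ 73.5 A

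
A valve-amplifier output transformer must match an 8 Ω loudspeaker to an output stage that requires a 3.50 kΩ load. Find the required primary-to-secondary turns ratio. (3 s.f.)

Z_p/Z_s = (N_p/N_s)², so N_p/N_s = √(3500/8) = √438 = 20.9.

N_p/N_s ≈ 20.9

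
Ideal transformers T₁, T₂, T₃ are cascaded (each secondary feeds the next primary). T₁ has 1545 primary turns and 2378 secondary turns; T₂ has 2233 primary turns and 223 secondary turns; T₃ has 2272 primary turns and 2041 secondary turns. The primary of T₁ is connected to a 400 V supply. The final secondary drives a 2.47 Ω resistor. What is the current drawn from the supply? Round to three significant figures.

Secondary of T₁: V = 400.00 × 2378/1545 = 615.66 V.
Secondary of T₂: V = 615.66 × 223/2233 = 61.484 V.
Secondary of T₃: V = 61.484 × 2041/2272 = 55.232 V.
I_load = 55.232/2.47 = 22.361 A, so P_out = 55.232 × 22.361 = 1235.1 W.
All ideal ⇒ P_in = P_out, so I_supply = 1235.1/400 = 3.09 A.

I_supply ≈ 3.09 A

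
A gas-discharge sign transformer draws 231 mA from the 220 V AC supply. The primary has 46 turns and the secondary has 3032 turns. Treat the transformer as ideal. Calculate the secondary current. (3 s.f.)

I_s/I_p = N_p/N_s, so I_s = 0.231 × 46/3032 = 0.00350 A.

I_s ≈ 0.00350 A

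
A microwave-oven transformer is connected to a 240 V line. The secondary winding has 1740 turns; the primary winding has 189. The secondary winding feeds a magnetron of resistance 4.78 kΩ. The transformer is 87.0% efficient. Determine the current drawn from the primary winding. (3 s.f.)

V_s = 240 × 1740/189 = 2209.5 V.
I_s = V_s/R = 2209.5/4780 = 0.46224 A.
P_out = V_s I_s = 2209.5 × 0.46224 = 1021.3 W.
P_in = P_out/η = 1021.3/0.870 = 1174.0 W.
I_p = P_in/V_p = 1174.0/240 = 4.89 A.

I_p ≈ 4.89 A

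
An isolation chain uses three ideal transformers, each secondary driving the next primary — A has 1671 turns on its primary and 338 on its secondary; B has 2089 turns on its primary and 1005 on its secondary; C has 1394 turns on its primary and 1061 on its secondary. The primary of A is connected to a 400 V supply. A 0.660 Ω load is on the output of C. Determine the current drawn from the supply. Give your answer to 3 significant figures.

After A: V = 400.00 × 338/1671 = 80.910 V.
After B: V = 80.910 × 1005/2089 = 38.925 V.
After C: V = 38.925 × 1061/1394 = 29.627 V.
I_load = 29.627/0.660 = 44.889 A, so P_out = 29.627 × 44.889 = 1329.9 W.
All ideal ⇒ P_in = P_out, so I_supply = 1329.9/400 = 3.32 A.

I_supply ≈ 3.32 A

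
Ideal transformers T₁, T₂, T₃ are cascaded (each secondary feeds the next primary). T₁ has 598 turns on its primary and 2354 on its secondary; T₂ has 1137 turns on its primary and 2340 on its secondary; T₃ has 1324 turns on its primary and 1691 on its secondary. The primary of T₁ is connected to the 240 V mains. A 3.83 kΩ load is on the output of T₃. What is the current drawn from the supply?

I_supply ≈ 6.71 A

Secondary of T₁: V = 240.00 × 2354/598 = 944.75 V.
Secondary of T₂: V = 944.75 × 2340/1137 = 1944.3 V.
Secondary of T₃: V = 1944.3 × 1691/1324 = 2483.3 V.
I_load = 2483.3/3830 = 0.64838 A, so P_out = 2483.3 × 0.64838 = 1610.1 W.
All ideal ⇒ P_in = P_out, so I_supply = 1610.1/240 = 6.71 A.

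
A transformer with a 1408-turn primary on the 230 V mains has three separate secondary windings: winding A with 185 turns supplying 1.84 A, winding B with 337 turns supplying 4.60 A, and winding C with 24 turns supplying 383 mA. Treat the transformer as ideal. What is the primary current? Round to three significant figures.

I_p ≈ 1.35 A

V_A = 230 × 185/1408 = 30.220 V; V_B = 230 × 337/1408 = 55.050 V; V_C = 230 × 24/1408 = 3.9205 V.
P_out = V_A I_A + V_B I_B + V_C I_C = 30.220×1.84 + 55.050×4.60 + 3.9205×0.383 = 55.605 + 253.23 + 1.5015 = 310.34 W.
Ideal ⇒ P_in = P_out, so I_p = P_out/V_p = 310.34/230 = 1.35 A.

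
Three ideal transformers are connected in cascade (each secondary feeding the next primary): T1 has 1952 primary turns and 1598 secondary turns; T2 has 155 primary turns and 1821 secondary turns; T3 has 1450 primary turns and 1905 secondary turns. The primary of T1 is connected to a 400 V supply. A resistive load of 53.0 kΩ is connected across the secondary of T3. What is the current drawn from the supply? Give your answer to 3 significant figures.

After T1: V = 400.00 × 1598/1952 = 327.46 V.
After T2: V = 327.46 × 1821/155 = 3847.1 V.
After T3: V = 3847.1 × 1905/1450 = 5054.3 V.
I_load = 5054.3/53000 = 0.095364 A, so P_out = 5054.3 × 0.095364 = 482.00 W.
All ideal ⇒ P_in = P_out, so I_supply = 482.00/400 = 1.21 A.

I_supply ≈ 1.21 A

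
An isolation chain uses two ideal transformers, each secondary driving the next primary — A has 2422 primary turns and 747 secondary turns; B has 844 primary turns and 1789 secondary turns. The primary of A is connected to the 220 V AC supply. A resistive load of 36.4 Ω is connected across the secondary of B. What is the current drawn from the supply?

After A: V = 220.00 × 747/2422 = 67.853 V.
After B: V = 67.853 × 1789/844 = 143.83 V.
I_load = 143.83/36.4 = 3.9513 A, so P_out = 143.83 × 3.9513 = 568.29 W.
All ideal ⇒ P_in = P_out, so I_supply = 568.29/220 = 2.58 A.

I_supply ≈ 2.58 A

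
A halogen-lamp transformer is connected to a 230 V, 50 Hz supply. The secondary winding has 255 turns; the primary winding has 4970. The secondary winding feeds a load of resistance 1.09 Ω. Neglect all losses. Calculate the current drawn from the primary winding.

I_p ≈ 0.555 A

V_s = V_p × N_s/N_p = 230 × 255/4970 = 11.801 V.
I_s = V_s/R = 11.801/1.09 = 10.826 A.
For an ideal transformer I_p N_p = I_s N_s, so I_p = 10.826 × 255/4970 = 0.555 A.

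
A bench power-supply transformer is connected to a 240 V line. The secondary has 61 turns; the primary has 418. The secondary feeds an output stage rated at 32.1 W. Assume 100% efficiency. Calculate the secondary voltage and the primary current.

V_s ≈ 35.0 V, I_p ≈ 0.134 A

V_s = V_p × N_s/N_p = 240 × 61/418 = 35.024 V.
I_s = P/V_s = 32.1/35.024 = 0.91652 A.
I_p = I_s × N_s/N_p = 0.91652 × 61/418 = 0.134 A.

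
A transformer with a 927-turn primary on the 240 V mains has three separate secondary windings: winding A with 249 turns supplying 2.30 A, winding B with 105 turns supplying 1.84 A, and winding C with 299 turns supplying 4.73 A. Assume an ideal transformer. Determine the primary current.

V_A = 240 × 249/927 = 64.466 V; V_B = 240 × 105/927 = 27.184 V; V_C = 240 × 299/927 = 77.411 V.
P_out = V_A I_A + V_B I_B + V_C I_C = 64.466×2.30 + 27.184×1.84 + 77.411×4.73 = 148.27 + 50.019 + 366.15 = 564.45 W.
Ideal ⇒ P_in = P_out, so I_p = P_out/V_p = 564.45/240 = 2.35 A.

I_p ≈ 2.35 A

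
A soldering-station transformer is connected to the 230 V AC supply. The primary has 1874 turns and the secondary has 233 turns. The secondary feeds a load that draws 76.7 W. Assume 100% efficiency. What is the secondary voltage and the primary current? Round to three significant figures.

V_s ≈ 28.6 V, I_p ≈ 0.333 A

V_s = V_p × N_s/N_p = 230 × 233/1874 = 28.597 V.
I_s = P/V_s = 76.7/28.597 = 2.6821 A.
I_p = I_s × N_s/N_p = 2.6821 × 233/1874 = 0.333 A.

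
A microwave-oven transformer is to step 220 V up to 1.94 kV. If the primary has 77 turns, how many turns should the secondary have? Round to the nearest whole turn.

N_s/N_p = V_s/V_p, so N_s = 77 × 1940/220 = 679.0 ≈ 679 turns.

N_s = 679 turns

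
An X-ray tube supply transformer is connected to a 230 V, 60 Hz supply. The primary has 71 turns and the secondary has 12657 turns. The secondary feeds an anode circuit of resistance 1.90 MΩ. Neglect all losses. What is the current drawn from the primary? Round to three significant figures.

I_p ≈ 3.85 A

V_s = V_p × N_s/N_p = 230 × 12657/71 = 41002 V.
I_s = V_s/R = 41002/(1.90×10^6) = 0.021580 A.
For an ideal transformer I_p N_p = I_s N_s, so I_p = 0.021580 × 12657/71 = 3.85 A.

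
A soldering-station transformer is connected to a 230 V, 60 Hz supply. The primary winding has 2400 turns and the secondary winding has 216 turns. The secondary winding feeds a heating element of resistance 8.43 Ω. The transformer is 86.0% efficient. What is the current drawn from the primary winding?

I_p ≈ 0.257 A

V_s = 230 × 216/2400 = 20.700 V.
I_s = V_s/R = 20.700/8.43 = 2.4555 A.
P_out = V_s I_s = 20.700 × 2.4555 = 50.829 W.
P_in = P_out/η = 50.829/0.860 = 59.104 W.
I_p = P_in/V_p = 59.104/230 = 0.257 A.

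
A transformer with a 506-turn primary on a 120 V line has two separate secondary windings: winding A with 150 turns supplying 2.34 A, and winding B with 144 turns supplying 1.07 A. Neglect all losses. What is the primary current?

V_A = 120 × 150/506 = 35.573 V; V_B = 120 × 144/506 = 34.150 V.
P_out = V_A I_A + V_B I_B = 35.573×2.34 + 34.150×1.07 = 83.241 + 36.541 = 119.78 W.
Ideal ⇒ P_in = P_out, so I_p = P_out/V_p = 119.78/120 = 0.998 A.

I_p ≈ 0.998 A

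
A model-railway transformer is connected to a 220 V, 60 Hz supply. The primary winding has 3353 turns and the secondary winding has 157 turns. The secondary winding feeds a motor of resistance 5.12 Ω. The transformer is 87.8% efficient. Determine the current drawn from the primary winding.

I_p ≈ 0.107 A

V_s = 220 × 157/3353 = 10.301 V.
I_s = V_s/R = 10.301/5.12 = 2.0120 A.
P_out = V_s I_s = 10.301 × 2.0120 = 20.726 W.
P_in = P_out/η = 20.726/0.878 = 23.605 W.
I_p = P_in/V_p = 23.605/220 = 0.107 A.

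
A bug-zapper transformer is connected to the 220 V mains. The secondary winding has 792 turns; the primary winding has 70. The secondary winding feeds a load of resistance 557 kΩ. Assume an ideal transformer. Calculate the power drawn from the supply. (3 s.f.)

V_s = V_p × N_s/N_p = 220 × 792/70 = 2489.1 V.
I_s = V_s/R = 2489.1/557000 = 0.0044688 A.
I_p = I_s × N_s/N_p = 0.0044688 × 792/70 = 0.050562 A.
P = V_p I_p = 220 × 0.050562 = 11.1 W.

P ≈ 11.1 W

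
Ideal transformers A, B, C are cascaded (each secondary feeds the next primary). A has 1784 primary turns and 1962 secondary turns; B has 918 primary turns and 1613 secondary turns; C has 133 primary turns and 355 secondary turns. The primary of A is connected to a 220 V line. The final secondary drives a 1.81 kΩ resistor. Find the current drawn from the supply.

I_supply ≈ 3.23 A

After A: V = 220.00 × 1962/1784 = 241.95 V.
After B: V = 241.95 × 1613/918 = 425.13 V.
After C: V = 425.13 × 355/133 = 1134.7 V.
I_load = 1134.7/1810 = 0.62693 A, so P_out = 1134.7 × 0.62693 = 711.40 W.
All ideal ⇒ P_in = P_out, so I_supply = 711.40/220 = 3.23 A.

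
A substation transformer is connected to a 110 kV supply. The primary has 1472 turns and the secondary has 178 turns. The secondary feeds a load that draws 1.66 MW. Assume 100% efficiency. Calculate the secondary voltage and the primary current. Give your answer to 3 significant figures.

V_s ≈ 13300 V, I_p ≈ 15.1 A

V_s = V_p × N_s/N_p = 110000 × 178/1472 = 13302 V.
I_s = P/V_s = 1.66×10^6/13302 = 124.80 A.
I_p = I_s × N_s/N_p = 124.80 × 178/1472 = 15.1 A.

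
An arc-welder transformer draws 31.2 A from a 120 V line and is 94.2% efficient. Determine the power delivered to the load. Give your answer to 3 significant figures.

P_in = V_p I_p = 120 × 31.2 = 3744.0 W.
P_out = η P_in = 0.942 × 3744.0 = 3530 W.

P_out ≈ 3530 W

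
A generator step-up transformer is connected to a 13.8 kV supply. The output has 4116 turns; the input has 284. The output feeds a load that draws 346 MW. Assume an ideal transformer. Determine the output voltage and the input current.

V_out ≈ 200000 V, I_in ≈ 25100 A

V_out = V_in × N_out/N_in = 13800 × 4116/284 = 200000 V.
I_out = P/V_out = 3.46×10^8/200000 = 1730.0 A.
I_in = I_out × N_out/N_in = 1730.0 × 4116/284 = 25100 A.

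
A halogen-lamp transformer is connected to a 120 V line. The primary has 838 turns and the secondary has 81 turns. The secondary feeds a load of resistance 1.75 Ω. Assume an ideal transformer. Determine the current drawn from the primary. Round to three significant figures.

I_p ≈ 0.641 A

V_s = V_p × N_s/N_p = 120 × 81/838 = 11.599 V.
I_s = V_s/R = 11.599/1.75 = 6.6280 A.
For an ideal transformer I_p N_p = I_s N_s, so I_p = 6.6280 × 81/838 = 0.641 A.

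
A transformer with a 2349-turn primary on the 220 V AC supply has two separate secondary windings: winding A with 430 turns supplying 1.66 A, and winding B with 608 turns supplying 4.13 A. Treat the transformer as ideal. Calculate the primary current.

V_A = 220 × 430/2349 = 40.272 V; V_B = 220 × 608/2349 = 56.943 V.
P_out = V_A I_A + V_B I_B = 40.272×1.66 + 56.943×4.13 = 66.852 + 235.18 = 302.03 W.
Ideal ⇒ P_in = P_out, so I_p = P_out/V_p = 302.03/220 = 1.37 A.

I_p ≈ 1.37 A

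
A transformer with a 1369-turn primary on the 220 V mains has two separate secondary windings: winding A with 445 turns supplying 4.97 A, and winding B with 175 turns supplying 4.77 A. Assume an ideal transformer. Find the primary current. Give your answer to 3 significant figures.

I_p ≈ 2.23 A

V_A = 220 × 445/1369 = 71.512 V; V_B = 220 × 175/1369 = 28.123 V.
P_out = V_A I_A + V_B I_B = 71.512×4.97 + 28.123×4.77 = 355.41 + 134.15 = 489.56 W.
Ideal ⇒ P_in = P_out, so I_p = P_out/V_p = 489.56/220 = 2.23 A.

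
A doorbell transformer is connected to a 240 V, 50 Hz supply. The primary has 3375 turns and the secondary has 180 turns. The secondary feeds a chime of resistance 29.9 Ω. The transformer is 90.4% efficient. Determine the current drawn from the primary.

V_s = 240 × 180/3375 = 12.800 V.
I_s = V_s/R = 12.800/29.9 = 0.42809 A.
P_out = V_s I_s = 12.800 × 0.42809 = 5.4796 W.
P_in = P_out/η = 5.4796/0.904 = 6.0615 W.
I_p = P_in/V_p = 6.0615/240 = 0.0253 A.

I_p ≈ 0.0253 A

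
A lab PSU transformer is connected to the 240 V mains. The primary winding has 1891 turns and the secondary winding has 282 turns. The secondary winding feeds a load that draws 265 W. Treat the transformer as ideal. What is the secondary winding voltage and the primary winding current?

V_s = V_p × N_s/N_p = 240 × 282/1891 = 35.791 V.
I_s = P/V_s = 265/35.791 = 7.4042 A.
I_p = I_s × N_s/N_p = 7.4042 × 282/1891 = 1.10 A.

V_s ≈ 35.8 V, I_p ≈ 1.10 A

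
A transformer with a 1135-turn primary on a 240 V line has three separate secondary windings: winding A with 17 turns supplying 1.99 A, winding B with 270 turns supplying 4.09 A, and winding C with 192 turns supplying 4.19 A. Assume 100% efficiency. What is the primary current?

I_p ≈ 1.71 A

V_A = 240 × 17/1135 = 3.5947 V; V_B = 240 × 270/1135 = 57.093 V; V_C = 240 × 192/1135 = 40.599 V.
P_out = V_A I_A + V_B I_B + V_C I_C = 3.5947×1.99 + 57.093×4.09 + 40.599×4.19 = 7.1535 + 233.51 + 170.11 = 410.77 W.
Ideal ⇒ P_in = P_out, so I_p = P_out/V_p = 410.77/240 = 1.71 A.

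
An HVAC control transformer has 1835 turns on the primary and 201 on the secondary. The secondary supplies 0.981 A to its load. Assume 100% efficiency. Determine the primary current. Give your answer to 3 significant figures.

For an ideal transformer I_p/I_s = N_s/N_p, so I_p = 0.981 × 201/1835 = 0.107 A.

I_p ≈ 0.107 A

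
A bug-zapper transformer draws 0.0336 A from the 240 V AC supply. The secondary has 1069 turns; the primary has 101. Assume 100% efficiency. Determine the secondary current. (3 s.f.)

I_s/I_p = N_p/N_s, so I_s = 0.0336 × 101/1069 = 0.00317 A.

I_s ≈ 0.00317 A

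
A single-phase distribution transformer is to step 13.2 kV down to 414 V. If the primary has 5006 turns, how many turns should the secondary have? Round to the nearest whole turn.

N_s/N_p = V_s/V_p, so N_s = 5006 × 414/13200 = 157.0 ≈ 157 turns.

N_s = 157 turns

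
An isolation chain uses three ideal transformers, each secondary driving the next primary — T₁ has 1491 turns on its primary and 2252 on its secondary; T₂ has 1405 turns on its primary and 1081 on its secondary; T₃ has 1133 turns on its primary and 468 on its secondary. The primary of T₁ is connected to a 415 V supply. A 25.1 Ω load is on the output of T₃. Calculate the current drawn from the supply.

I_supply ≈ 3.81 A

Secondary of T₁: V = 415.00 × 2252/1491 = 626.81 V.
Secondary of T₂: V = 626.81 × 1081/1405 = 482.27 V.
Secondary of T₃: V = 482.27 × 468/1133 = 199.21 V.
I_load = 199.21/25.1 = 7.9365 A, so P_out = 199.21 × 7.9365 = 1581.0 W.
All ideal ⇒ P_in = P_out, so I_supply = 1581.0/415 = 3.81 A.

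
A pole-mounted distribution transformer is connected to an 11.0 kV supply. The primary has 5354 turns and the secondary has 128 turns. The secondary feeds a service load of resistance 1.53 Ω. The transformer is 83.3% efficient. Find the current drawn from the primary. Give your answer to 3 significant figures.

I_p ≈ 4.93 A

V_s = 11000 × 128/5354 = 262.98 V.
I_s = V_s/R = 262.98/1.53 = 171.88 A.
P_out = V_s I_s = 262.98 × 171.88 = 45202 W.
P_in = P_out/η = 45202/0.833 = 54264 W.
I_p = P_in/V_p = 54264/11000 = 4.93 A.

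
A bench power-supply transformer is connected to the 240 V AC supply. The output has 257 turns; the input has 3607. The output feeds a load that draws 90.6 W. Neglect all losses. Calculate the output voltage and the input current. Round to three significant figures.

V_out = V_in × N_out/N_in = 240 × 257/3607 = 17.100 V.
I_out = P/V_out = 90.6/17.100 = 5.2982 A.
I_in = I_out × N_out/N_in = 5.2982 × 257/3607 = 0.378 A.

V_out ≈ 17.1 V, I_in ≈ 0.378 A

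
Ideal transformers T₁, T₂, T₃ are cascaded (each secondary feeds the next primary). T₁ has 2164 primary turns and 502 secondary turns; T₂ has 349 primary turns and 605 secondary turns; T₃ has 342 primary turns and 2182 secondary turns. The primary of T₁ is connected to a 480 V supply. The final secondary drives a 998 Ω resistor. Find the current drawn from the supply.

Secondary of T₁: V = 480.00 × 502/2164 = 111.35 V.
Secondary of T₂: V = 111.35 × 605/349 = 193.03 V.
Secondary of T₃: V = 193.03 × 2182/342 = 1231.5 V.
I_load = 1231.5/998 = 1.2340 A, so P_out = 1231.5 × 1.2340 = 1519.7 W.
All ideal ⇒ P_in = P_out, so I_supply = 1519.7/480 = 3.17 A.

I_supply ≈ 3.17 A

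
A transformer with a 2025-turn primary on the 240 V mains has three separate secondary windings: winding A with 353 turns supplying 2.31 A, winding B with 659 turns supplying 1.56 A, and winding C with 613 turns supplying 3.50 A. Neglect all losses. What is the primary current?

V_A = 240 × 353/2025 = 41.837 V; V_B = 240 × 659/2025 = 78.104 V; V_C = 240 × 613/2025 = 72.652 V.
P_out = V_A I_A + V_B I_B + V_C I_C = 41.837×2.31 + 78.104×1.56 + 72.652×3.50 = 96.644 + 121.84 + 254.28 = 472.77 W.
Ideal ⇒ P_in = P_out, so I_p = P_out/V_p = 472.77/240 = 1.97 A.

I_p ≈ 1.97 A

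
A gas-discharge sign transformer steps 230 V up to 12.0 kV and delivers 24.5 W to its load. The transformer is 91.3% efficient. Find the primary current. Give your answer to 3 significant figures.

I_p ≈ 0.117 A

P_in = P_out/η = 24.5/0.913 = 26.835 W.
I_p = P_in/V_p = 26.835/230 = 0.117 A.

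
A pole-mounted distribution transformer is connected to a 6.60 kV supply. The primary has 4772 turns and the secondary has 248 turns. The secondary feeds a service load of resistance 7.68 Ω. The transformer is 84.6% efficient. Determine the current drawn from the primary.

I_p ≈ 2.74 A

V_s = 6600 × 248/4772 = 343.00 V.
I_s = V_s/R = 343.00/7.68 = 44.662 A.
P_out = V_s I_s = 343.00 × 44.662 = 15319 W.
P_in = P_out/η = 15319/0.846 = 18108 W.
I_p = P_in/V_p = 18108/6600 = 2.74 A.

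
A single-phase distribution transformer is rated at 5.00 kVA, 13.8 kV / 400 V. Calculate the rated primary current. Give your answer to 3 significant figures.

I_p ≈ 0.362 A

I_p = S/V_p = 5000/13800 = 0.362 A.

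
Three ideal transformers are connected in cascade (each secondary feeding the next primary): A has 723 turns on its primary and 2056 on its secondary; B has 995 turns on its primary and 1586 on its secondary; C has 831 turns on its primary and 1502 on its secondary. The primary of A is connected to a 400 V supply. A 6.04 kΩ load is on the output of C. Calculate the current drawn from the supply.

Secondary of A: V = 400.00 × 2056/723 = 1137.5 V.
Secondary of B: V = 1137.5 × 1586/995 = 1813.1 V.
Secondary of C: V = 1813.1 × 1502/831 = 3277.1 V.
I_load = 3277.1/6040 = 0.54257 A, so P_out = 3277.1 × 0.54257 = 1778.1 W.
All ideal ⇒ P_in = P_out, so I_supply = 1778.1/400 = 4.45 A.

I_supply ≈ 4.45 A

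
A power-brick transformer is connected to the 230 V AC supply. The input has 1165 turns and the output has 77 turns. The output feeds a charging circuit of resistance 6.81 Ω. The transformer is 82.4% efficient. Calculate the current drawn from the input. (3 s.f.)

V_out = 230 × 77/1165 = 15.202 V.
I_out = V_out/R = 15.202/6.81 = 2.2323 A.
P_out = V_out I_out = 15.202 × 2.2323 = 33.934 W.
P_in = P_out/η = 33.934/0.824 = 41.182 W.
I_in = P_in/V_in = 41.182/230 = 0.179 A.

I_in ≈ 0.179 A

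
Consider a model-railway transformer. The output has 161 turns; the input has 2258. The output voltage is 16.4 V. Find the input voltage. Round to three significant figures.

V_in ≈ 230 V

V_in/V_out = N_in/N_out, so V_in = 16.4 × 2258/161 = 230 V.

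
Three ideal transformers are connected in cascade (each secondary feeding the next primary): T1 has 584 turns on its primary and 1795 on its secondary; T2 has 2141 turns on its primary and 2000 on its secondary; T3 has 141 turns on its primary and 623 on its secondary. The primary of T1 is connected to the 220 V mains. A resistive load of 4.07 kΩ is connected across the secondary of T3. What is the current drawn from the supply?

Secondary of T1: V = 220.00 × 1795/584 = 676.20 V.
Secondary of T2: V = 676.20 × 2000/2141 = 631.67 V.
Secondary of T3: V = 631.67 × 623/141 = 2791.0 V.
I_load = 2791.0/4070 = 0.68574 A, so P_out = 2791.0 × 0.68574 = 1913.9 W.
All ideal ⇒ P_in = P_out, so I_supply = 1913.9/220 = 8.70 A.

I_supply ≈ 8.70 A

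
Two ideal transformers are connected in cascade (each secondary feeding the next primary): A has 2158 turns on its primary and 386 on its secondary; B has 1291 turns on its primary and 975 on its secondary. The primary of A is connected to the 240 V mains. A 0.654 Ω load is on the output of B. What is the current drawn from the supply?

Secondary of A: V = 240.00 × 386/2158 = 42.929 V.
Secondary of B: V = 42.929 × 975/1291 = 32.421 V.
I_load = 32.421/0.654 = 49.573 A, so P_out = 32.421 × 49.573 = 1607.2 W.
All ideal ⇒ P_in = P_out, so I_supply = 1607.2/240 = 6.70 A.

I_supply ≈ 6.70 A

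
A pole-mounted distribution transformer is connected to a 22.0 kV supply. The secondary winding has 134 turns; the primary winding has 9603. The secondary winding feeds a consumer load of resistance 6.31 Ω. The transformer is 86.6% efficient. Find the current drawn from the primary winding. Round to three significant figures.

V_s = 22000 × 134/9603 = 306.99 V.
I_s = V_s/R = 306.99/6.31 = 48.651 A.
P_out = V_s I_s = 306.99 × 48.651 = 14935 W.
P_in = P_out/η = 14935/0.866 = 17246 W.
I_p = P_in/V_p = 17246/22000 = 0.784 A.

I_p ≈ 0.784 A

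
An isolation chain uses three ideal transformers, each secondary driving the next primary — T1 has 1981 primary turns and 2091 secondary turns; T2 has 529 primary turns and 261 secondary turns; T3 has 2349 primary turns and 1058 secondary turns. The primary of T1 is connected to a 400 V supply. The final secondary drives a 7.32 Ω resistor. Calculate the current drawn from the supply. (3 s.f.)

I_supply ≈ 3.01 A

After T1: V = 400.00 × 2091/1981 = 422.21 V.
After T2: V = 422.21 × 261/529 = 208.31 V.
After T3: V = 208.31 × 1058/2349 = 93.825 V.
I_load = 93.825/7.32 = 12.818 A, so P_out = 93.825 × 12.818 = 1202.6 W.
All ideal ⇒ P_in = P_out, so I_supply = 1202.6/400 = 3.01 A.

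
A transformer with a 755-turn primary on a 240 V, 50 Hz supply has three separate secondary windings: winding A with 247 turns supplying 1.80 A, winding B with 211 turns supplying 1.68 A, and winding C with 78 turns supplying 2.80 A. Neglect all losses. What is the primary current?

I_p ≈ 1.35 A

V_A = 240 × 247/755 = 78.517 V; V_B = 240 × 211/755 = 67.073 V; V_C = 240 × 78/755 = 24.795 V.
P_out = V_A I_A + V_B I_B + V_C I_C = 78.517×1.80 + 67.073×1.68 + 24.795×2.80 = 141.33 + 112.68 + 69.425 = 323.44 W.
Ideal ⇒ P_in = P_out, so I_p = P_out/V_p = 323.44/240 = 1.35 A.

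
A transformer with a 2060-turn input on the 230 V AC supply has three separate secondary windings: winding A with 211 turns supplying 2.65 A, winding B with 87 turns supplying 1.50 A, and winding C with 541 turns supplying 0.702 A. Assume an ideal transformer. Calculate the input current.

V_A = 230 × 211/2060 = 23.558 V; V_B = 230 × 87/2060 = 9.7136 V; V_C = 230 × 541/2060 = 60.403 V.
P_out = V_A I_A + V_B I_B + V_C I_C = 23.558×2.65 + 9.7136×1.50 + 60.403×0.702 = 62.429 + 14.570 + 42.403 = 119.40 W.
Ideal ⇒ P_in = P_out, so I_in = P_out/V_in = 119.40/230 = 0.519 A.

I_in ≈ 0.519 A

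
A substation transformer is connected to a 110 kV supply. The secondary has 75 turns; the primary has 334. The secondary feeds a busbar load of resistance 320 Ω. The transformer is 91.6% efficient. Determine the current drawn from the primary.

I_p ≈ 18.9 A

V_s = 110000 × 75/334 = 24701 V.
I_s = V_s/R = 24701/320 = 77.189 A.
P_out = V_s I_s = 24701 × 77.189 = 1.9066×10^6 W.
P_in = P_out/η = 1.9066×10^6/0.916 = 2.0815×10^6 W.
I_p = P_in/V_p = 2.0815×10^6/110000 = 18.9 A.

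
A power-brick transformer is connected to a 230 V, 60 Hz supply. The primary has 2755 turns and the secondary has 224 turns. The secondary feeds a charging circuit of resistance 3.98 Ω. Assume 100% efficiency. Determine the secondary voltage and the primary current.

V_s ≈ 18.7 V, I_p ≈ 0.382 A

V_s = V_p × N_s/N_p = 230 × 224/2755 = 18.701 V.
I_s = V_s/R = 18.701/3.98 = 4.6986 A.
I_p = I_s × N_s/N_p = 4.6986 × 224/2755 = 0.382 A.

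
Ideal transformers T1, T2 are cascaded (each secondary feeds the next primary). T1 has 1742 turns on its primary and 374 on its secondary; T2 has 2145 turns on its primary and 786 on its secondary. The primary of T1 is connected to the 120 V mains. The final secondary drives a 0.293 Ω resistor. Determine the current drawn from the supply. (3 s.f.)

I_supply ≈ 2.53 A

After T1: V = 120.00 × 374/1742 = 25.763 V.
After T2: V = 25.763 × 786/2145 = 9.4406 V.
I_load = 9.4406/0.293 = 32.221 A, so P_out = 9.4406 × 32.221 = 304.18 W.
All ideal ⇒ P_in = P_out, so I_supply = 304.18/120 = 2.53 A.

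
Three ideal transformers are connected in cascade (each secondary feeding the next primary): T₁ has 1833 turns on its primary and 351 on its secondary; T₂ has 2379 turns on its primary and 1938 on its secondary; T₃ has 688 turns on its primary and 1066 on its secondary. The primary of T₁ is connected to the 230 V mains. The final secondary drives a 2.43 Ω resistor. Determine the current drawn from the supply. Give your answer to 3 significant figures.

I_supply ≈ 5.53 A

After T₁: V = 230.00 × 351/1833 = 44.043 V.
After T₂: V = 44.043 × 1938/2379 = 35.878 V.
After T₃: V = 35.878 × 1066/688 = 55.591 V.
I_load = 55.591/2.43 = 22.877 A, so P_out = 55.591 × 22.877 = 1271.7 W.
All ideal ⇒ P_in = P_out, so I_supply = 1271.7/230 = 5.53 A.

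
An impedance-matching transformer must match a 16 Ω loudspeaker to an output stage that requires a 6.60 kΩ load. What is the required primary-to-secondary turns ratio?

Z_p/Z_s = (N_p/N_s)², so N_p/N_s = √(6600/16) = √412 = 20.3.

N_p/N_s ≈ 20.3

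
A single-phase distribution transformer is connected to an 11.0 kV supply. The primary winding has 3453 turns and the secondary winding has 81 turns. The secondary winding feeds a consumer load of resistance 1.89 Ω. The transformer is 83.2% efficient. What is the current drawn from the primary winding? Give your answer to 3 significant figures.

I_p ≈ 3.85 A

V_s = 11000 × 81/3453 = 258.04 V.
I_s = V_s/R = 258.04/1.89 = 136.53 A.
P_out = V_s I_s = 258.04 × 136.53 = 35229 W.
P_in = P_out/η = 35229/0.832 = 42343 W.
I_p = P_in/V_p = 42343/11000 = 3.85 A.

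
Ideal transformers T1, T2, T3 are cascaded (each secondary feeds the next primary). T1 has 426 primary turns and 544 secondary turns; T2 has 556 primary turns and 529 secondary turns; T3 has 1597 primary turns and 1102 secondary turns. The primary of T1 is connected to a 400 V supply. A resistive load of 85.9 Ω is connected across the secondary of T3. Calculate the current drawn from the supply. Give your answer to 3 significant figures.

I_supply ≈ 3.27 A

After T1: V = 400.00 × 544/426 = 510.80 V.
After T2: V = 510.80 × 529/556 = 485.99 V.
After T3: V = 485.99 × 1102/1597 = 335.36 V.
I_load = 335.36/85.9 = 3.9040 A, so P_out = 335.36 × 3.9040 = 1309.2 W.
All ideal ⇒ P_in = P_out, so I_supply = 1309.2/400 = 3.27 A.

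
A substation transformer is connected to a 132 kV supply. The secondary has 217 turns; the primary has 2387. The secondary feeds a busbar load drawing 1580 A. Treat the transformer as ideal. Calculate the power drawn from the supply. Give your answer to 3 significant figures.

P ≈ 1.90×10^7 W

I_p = I_s × N_s/N_p = 1580 × 217/2387 = 143.64 A.
P = V_p I_p = 132000 × 143.64 = 1.90×10^7 W.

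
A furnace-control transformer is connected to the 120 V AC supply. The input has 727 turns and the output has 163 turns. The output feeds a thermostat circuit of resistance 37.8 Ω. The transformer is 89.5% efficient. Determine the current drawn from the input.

I_in ≈ 0.178 A

V_out = 120 × 163/727 = 26.905 V.
I_out = V_out/R = 26.905/37.8 = 0.71177 A.
P_out = V_out I_out = 26.905 × 0.71177 = 19.150 W.
P_in = P_out/η = 19.150/0.895 = 21.397 W.
I_in = P_in/V_in = 21.397/120 = 0.178 A.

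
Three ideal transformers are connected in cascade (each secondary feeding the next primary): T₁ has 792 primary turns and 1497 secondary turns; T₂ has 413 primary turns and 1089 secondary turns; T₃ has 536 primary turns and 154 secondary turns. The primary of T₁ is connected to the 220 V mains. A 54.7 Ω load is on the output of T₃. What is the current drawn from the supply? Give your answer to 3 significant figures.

After T₁: V = 220.00 × 1497/792 = 415.83 V.
After T₂: V = 415.83 × 1089/413 = 1096.5 V.
After T₃: V = 1096.5 × 154/536 = 315.03 V.
I_load = 315.03/54.7 = 5.7592 A, so P_out = 315.03 × 5.7592 = 1814.3 W.
All ideal ⇒ P_in = P_out, so I_supply = 1814.3/220 = 8.25 A.

I_supply ≈ 8.25 A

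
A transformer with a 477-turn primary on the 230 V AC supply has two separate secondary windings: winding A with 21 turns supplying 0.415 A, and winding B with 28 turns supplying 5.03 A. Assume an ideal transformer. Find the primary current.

V_A = 230 × 21/477 = 10.126 V; V_B = 230 × 28/477 = 13.501 V.
P_out = V_A I_A + V_B I_B = 10.126×0.415 + 13.501×5.03 = 4.2022 + 67.910 = 72.112 W.
Ideal ⇒ P_in = P_out, so I_p = P_out/V_p = 72.112/230 = 0.314 A.

I_p ≈ 0.314 A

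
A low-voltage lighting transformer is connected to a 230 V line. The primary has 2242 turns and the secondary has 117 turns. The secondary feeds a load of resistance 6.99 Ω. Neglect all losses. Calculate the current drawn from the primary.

V_s = V_p × N_s/N_p = 230 × 117/2242 = 12.003 V.
I_s = V_s/R = 12.003/6.99 = 1.7171 A.
For an ideal transformer I_p N_p = I_s N_s, so I_p = 1.7171 × 117/2242 = 0.0896 A.

I_p ≈ 0.0896 A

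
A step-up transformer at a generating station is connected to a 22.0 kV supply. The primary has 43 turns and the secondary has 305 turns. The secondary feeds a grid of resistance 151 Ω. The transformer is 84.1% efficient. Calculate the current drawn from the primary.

V_s = 22000 × 305/43 = 156050 V.
I_s = V_s/R = 156050/151 = 1033.4 A.
P_out = V_s I_s = 156050 × 1033.4 = 1.6126×10^8 W.
P_in = P_out/η = 1.6126×10^8/0.841 = 1.9175×10^8 W.
I_p = P_in/V_p = 1.9175×10^8/22000 = 8720 A.

I_p ≈ 8720 A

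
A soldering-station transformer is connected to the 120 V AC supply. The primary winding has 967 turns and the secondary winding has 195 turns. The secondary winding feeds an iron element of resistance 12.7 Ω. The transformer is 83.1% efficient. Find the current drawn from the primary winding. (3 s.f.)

I_p ≈ 0.462 A

V_s = 120 × 195/967 = 24.199 V.
I_s = V_s/R = 24.199/12.7 = 1.9054 A.
P_out = V_s I_s = 24.199 × 1.9054 = 46.108 W.
P_in = P_out/η = 46.108/0.831 = 55.485 W.
I_p = P_in/V_p = 55.485/120 = 0.462 A.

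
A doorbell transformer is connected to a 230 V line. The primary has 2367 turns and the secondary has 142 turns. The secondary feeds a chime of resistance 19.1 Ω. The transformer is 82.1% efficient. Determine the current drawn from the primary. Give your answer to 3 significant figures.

I_p ≈ 0.0528 A

V_s = 230 × 142/2367 = 13.798 V.
I_s = V_s/R = 13.798/19.1 = 0.72241 A.
P_out = V_s I_s = 13.798 × 0.72241 = 9.9679 W.
P_in = P_out/η = 9.9679/0.821 = 12.141 W.
I_p = P_in/V_p = 12.141/230 = 0.0528 A.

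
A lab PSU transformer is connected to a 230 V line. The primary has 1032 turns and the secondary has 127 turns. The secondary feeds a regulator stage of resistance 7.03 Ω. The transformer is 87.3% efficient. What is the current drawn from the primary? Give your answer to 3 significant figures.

V_s = 230 × 127/1032 = 28.304 V.
I_s = V_s/R = 28.304/7.03 = 4.0262 A.
P_out = V_s I_s = 28.304 × 4.0262 = 113.96 W.
P_in = P_out/η = 113.96/0.873 = 130.54 W.
I_p = P_in/V_p = 130.54/230 = 0.568 A.

I_p ≈ 0.568 A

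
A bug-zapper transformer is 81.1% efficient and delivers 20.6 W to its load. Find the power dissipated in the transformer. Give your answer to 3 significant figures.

P_loss ≈ 4.80 W

P_in = P_out/η = 20.6/0.811 = 25.4007 W.
P_loss = P_in − P_out = 25.4007 − 20.6 = 4.80 W.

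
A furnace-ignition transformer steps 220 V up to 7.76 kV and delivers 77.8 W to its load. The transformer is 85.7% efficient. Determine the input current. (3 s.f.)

P_in = P_out/η = 77.8/0.857 = 90.782 W.
I_in = P_in/V_in = 90.782/220 = 0.413 A.

I_in ≈ 0.413 A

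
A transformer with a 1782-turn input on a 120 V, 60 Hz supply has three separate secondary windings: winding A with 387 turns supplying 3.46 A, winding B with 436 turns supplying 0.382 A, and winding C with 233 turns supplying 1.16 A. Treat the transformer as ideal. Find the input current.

V_A = 120 × 387/1782 = 26.061 V; V_B = 120 × 436/1782 = 29.360 V; V_C = 120 × 233/1782 = 15.690 V.
P_out = V_A I_A + V_B I_B + V_C I_C = 26.061×3.46 + 29.360×0.382 + 15.690×1.16 = 90.170 + 11.216 + 18.201 = 119.59 W.
Ideal ⇒ P_in = P_out, so I_in = P_out/V_in = 119.59/120 = 0.997 A.

I_in ≈ 0.997 A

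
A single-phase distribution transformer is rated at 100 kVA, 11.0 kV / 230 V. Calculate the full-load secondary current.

I_s ≈ 435 A

I_s = S/V_s = 100000/230 = 435 A.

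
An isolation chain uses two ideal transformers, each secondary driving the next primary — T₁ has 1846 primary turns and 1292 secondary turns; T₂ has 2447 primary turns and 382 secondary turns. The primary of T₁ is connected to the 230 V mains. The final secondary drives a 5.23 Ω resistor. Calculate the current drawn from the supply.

I_supply ≈ 0.525 A

Secondary of T₁: V = 230.00 × 1292/1846 = 160.98 V.
Secondary of T₂: V = 160.98 × 382/2447 = 25.130 V.
I_load = 25.130/5.23 = 4.8049 A, so P_out = 25.130 × 4.8049 = 120.75 W.
All ideal ⇒ P_in = P_out, so I_supply = 120.75/230 = 0.525 A.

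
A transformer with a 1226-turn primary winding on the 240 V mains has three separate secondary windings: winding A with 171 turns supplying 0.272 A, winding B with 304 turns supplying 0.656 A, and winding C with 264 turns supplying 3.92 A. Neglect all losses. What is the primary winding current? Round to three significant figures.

I_p ≈ 1.04 A

V_A = 240 × 171/1226 = 33.475 V; V_B = 240 × 304/1226 = 59.511 V; V_C = 240 × 264/1226 = 51.680 V.
P_out = V_A I_A + V_B I_B + V_C I_C = 33.475×0.272 + 59.511×0.656 + 51.680×3.92 = 9.1051 + 39.039 + 202.59 = 250.73 W.
Ideal ⇒ P_in = P_out, so I_p = P_out/V_p = 250.73/240 = 1.04 A.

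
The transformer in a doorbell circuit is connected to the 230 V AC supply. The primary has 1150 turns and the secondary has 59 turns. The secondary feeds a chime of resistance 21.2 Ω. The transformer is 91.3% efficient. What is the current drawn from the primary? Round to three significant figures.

I_p ≈ 0.0313 A

V_s = 230 × 59/1150 = 11.800 V.
I_s = V_s/R = 11.800/21.2 = 0.55660 A.
P_out = V_s I_s = 11.800 × 0.55660 = 6.5679 W.
P_in = P_out/η = 6.5679/0.913 = 7.1938 W.
I_p = P_in/V_p = 7.1938/230 = 0.0313 A.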